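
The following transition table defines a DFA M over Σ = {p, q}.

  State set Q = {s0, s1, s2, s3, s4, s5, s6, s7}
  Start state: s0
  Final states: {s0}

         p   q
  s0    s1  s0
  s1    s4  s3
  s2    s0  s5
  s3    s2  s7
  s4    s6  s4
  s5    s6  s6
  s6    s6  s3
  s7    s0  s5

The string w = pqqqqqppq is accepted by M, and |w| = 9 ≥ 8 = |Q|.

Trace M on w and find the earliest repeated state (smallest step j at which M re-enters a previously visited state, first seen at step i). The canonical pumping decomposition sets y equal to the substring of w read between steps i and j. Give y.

qqqq

Run of M on w = p q q q q q p p q:
  step 0: s0  (start)
  step 1: s1  (read p: s0→s1)
  step 2: s3  (read q: s1→s3)
  step 3: s7  (read q: s3→s7)
  step 4: s5  (read q: s7→s5)
  step 5: s6  (read q: s5→s6)
  step 6: s3  (read q: s6→s3)   ← first repeat (s3 seen earlier)
  step 7: s2  (read p: s3→s2)
  step 8: s0  (read p: s2→s0)
  step 9: s0  (read q: s0→s0)

So i = 2, j = 6, giving x = w[0:2] = pq, y = w[2:6] = qqqq, z = w[6:9] = ppq.
Check: |xy| = 6 ≤ 8 and |y| = 4 ≥ 1. Reading y takes M from s3 back to s3, so every xyⁱz is accepted.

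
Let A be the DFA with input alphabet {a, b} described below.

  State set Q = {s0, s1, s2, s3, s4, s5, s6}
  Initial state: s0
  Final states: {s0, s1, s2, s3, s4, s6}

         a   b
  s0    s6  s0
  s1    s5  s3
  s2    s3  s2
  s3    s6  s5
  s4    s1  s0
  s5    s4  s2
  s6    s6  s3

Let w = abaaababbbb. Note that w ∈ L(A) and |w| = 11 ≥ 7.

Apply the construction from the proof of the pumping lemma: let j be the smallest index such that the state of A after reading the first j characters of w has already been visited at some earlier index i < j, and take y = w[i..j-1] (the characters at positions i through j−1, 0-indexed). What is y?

ba

Run of A on w = a b a a a b a b b b b:
  step 0: s0  (start)
  step 1: s6  (read a: s0→s6)
  step 2: s3  (read b: s6→s3)
  step 3: s6  (read a: s3→s6)   ← first repeat (s6 seen earlier)
  step 4: s6  (read a: s6→s6)
  step 5: s6  (read a: s6→s6)
  step 6: s3  (read b: s6→s3)
  step 7: s6  (read a: s3→s6)
  step 8: s3  (read b: s6→s3)
  step 9: s5  (read b: s3→s5)
  step 10: s2  (read b: s5→s2)
  step 11: s2  (read b: s2→s2)

So i = 1, j = 3, giving x = w[0:1] = a, y = w[1:3] = ba, z = w[3:11] = aababbbb.
Check: |xy| = 3 ≤ 7 and |y| = 2 ≥ 1. Reading y takes A from s6 back to s6, so every xyⁱz is accepted.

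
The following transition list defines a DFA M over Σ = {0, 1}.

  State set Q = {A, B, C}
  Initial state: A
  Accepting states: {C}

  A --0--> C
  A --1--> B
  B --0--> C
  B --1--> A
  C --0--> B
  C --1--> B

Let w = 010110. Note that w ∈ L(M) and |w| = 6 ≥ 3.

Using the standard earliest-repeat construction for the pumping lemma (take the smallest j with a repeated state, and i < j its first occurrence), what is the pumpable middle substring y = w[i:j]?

10

Run of M on w = 0 1 0 1 1 0:
  step 0: A  (start)
  step 1: C  (read 0: A→C)
  step 2: B  (read 1: C→B)
  step 3: C  (read 0: B→C)   ← first repeat (C seen earlier)
  step 4: B  (read 1: C→B)
  step 5: A  (read 1: B→A)
  step 6: C  (read 0: A→C)

So i = 1, j = 3, giving x = w[0:1] = 0, y = w[1:3] = 10, z = w[3:6] = 110.
Check: |xy| = 3 ≤ 3 and |y| = 2 ≥ 1. Reading y takes M from C back to C, so every xyⁱz is accepted.
With |Q| = 3, pigeonhole forces a state repeat no later than step 3; the substring read between the first and second visits to that state can be pumped.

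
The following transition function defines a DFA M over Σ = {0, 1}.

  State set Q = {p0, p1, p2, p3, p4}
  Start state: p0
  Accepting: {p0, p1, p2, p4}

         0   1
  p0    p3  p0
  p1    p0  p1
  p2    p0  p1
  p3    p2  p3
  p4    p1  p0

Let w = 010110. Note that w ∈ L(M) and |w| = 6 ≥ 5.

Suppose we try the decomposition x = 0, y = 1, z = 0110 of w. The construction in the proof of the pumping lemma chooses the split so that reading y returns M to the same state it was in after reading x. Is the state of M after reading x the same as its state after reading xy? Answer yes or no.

State sequence: p0 -0-> p3 -1-> p3

After x (step 1): p3. After xy (step 2): p3.
They match, so y = 1 drives M around a cycle from p3 back to itself; pumping y any number of times keeps M in p3 before reading z, and xyⁱz ∈ L(M) for every i ≥ 0.

yes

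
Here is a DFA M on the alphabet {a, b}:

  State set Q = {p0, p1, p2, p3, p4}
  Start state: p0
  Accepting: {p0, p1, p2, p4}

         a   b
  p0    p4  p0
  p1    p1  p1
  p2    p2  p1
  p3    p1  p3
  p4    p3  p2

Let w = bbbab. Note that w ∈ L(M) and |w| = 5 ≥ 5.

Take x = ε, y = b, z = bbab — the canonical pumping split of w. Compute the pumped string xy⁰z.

xy⁰z = xz = ε·bbab = bbab.
Reading y = b takes M from p0 back to p0, so after x the machine is still in p0, and z then leads to the accepting state p2. Hence bbab ∈ L(M).

bbab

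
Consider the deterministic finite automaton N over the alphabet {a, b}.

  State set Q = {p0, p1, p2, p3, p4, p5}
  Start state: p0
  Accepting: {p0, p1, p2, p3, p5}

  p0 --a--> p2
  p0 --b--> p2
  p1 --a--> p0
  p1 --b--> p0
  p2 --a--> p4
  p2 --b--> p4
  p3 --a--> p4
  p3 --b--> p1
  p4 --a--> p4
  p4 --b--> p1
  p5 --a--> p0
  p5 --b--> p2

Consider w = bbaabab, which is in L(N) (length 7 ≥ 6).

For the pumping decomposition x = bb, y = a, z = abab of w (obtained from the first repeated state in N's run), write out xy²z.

bbaaabab

xy^2z = bb·a·a·abab = bbaaabab.
Reading y = a takes N from p4 back to p4, so after x·y·y the machine is still in p4, and z then leads to the accepting state p2. Hence bbaaabab ∈ L(N).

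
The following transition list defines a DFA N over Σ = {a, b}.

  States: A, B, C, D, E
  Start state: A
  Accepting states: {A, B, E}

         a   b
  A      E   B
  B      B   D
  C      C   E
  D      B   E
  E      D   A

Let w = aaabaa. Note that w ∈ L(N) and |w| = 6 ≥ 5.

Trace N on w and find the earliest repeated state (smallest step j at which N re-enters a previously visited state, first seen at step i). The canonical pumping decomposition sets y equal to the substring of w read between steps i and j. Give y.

State sequence: A -a-> E -a-> D -a-> B -b-> D -a-> B -a-> B
First repeat at step 4: D was already visited.

So i = 2, j = 4, giving x = w[0:2] = aa, y = w[2:4] = ab, z = w[4:6] = aa.
Check: |xy| = 4 ≤ 5 and |y| = 2 ≥ 1. Reading y takes N from D back to D, so every xyⁱz is accepted.

ab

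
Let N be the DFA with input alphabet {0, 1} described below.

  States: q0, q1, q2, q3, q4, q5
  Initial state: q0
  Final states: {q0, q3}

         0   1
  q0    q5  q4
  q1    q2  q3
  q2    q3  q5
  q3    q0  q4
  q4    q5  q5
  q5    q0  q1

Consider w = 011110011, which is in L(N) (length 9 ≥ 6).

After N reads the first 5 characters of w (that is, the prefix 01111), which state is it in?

q5

Run of N on the first 5 characters of w = 0 1 1 1 1:
  step 0: q0  (start)
  step 1: q5  (read 0: q0→q5)
  step 2: q1  (read 1: q5→q1)
  step 3: q3  (read 1: q1→q3)
  step 4: q4  (read 1: q3→q4)
  step 5: q5  (read 1: q4→q5)

After reading 5 characters, N is in state q5.
(This kind of state-tracing is the core of the pumping-lemma construction: with 6 states, pigeonhole forces a repeat within the first 6 steps.)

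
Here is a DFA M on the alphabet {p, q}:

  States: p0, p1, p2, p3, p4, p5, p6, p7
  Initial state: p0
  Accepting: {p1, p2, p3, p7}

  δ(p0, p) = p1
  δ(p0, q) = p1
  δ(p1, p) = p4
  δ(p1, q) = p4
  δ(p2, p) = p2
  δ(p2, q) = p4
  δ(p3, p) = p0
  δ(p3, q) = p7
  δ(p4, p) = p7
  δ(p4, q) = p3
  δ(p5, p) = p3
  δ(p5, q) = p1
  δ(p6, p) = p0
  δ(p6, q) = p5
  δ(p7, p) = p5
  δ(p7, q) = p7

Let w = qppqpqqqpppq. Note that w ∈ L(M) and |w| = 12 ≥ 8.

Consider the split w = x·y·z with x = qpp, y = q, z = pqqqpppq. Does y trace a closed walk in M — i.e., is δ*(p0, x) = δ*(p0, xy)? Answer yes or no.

Run of M on the first 4 characters of w = q p p q:
  step 0: p0  (start)
  step 1: p1  (read q: p0→p1)
  step 2: p4  (read p: p1→p4)
  step 3: p7  (read p: p4→p7)
  step 4: p7  (read q: p7→p7)

After x (step 3): p7. After xy (step 4): p7.
They match, so y = q drives M around a cycle from p7 back to itself; pumping y any number of times keeps M in p7 before reading z, and xyⁱz ∈ L(M) for every i ≥ 0.

yes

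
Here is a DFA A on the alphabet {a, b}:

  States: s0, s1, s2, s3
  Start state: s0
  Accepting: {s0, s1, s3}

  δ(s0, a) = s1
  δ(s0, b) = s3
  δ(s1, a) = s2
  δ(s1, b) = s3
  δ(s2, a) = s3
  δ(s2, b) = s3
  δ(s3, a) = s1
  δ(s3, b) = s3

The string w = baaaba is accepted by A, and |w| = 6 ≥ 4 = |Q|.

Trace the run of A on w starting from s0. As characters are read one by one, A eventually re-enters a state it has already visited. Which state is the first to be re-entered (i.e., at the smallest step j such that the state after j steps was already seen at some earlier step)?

s3

Run of A on w = b a a a b a:
  step 0: s0  (start)
  step 1: s3  (read b: s0→s3)
  step 2: s1  (read a: s3→s1)
  step 3: s2  (read a: s1→s2)
  step 4: s3  (read a: s2→s3)   ← first repeat (s3 seen earlier)
  step 5: s3  (read b: s3→s3)
  step 6: s1  (read a: s3→s1)

The earliest repeat is at step j = 4: A is in s3, which it already visited at step i = 1.
Pumping length from the standard proof: p = 4 (the number of states). The repeated state found above gives |xy| = j ≤ 4 and |y| = j − i ≥ 1.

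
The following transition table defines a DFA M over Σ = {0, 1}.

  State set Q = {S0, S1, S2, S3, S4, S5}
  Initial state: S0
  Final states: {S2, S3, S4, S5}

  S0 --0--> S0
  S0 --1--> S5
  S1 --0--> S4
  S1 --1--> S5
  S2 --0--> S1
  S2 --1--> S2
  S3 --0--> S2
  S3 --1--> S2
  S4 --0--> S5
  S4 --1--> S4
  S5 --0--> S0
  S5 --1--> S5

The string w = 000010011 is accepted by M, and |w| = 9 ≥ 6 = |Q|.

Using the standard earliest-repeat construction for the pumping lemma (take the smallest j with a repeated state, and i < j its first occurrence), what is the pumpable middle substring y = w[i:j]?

State sequence: S0 -0-> S0 -0-> S0 -0-> S0 -0-> S0 -1-> S5 -0-> S0 -0-> S0 -1-> S5 -1-> S5
First repeat at step 1: S0 was already visited.

So i = 0, j = 1, giving x = w[0:0] = ε, y = w[0:1] = 0, z = w[1:9] = 00010011.
Check: |xy| = 1 ≤ 6 and |y| = 1 ≥ 1. Reading y takes M from S0 back to S0, so every xyⁱz is accepted.
Since M has 6 states, any run of length ≥ 6 visits 6+1 states, so by pigeonhole some state repeats within the first 6 steps — that repeat gives the pumpable loop.

0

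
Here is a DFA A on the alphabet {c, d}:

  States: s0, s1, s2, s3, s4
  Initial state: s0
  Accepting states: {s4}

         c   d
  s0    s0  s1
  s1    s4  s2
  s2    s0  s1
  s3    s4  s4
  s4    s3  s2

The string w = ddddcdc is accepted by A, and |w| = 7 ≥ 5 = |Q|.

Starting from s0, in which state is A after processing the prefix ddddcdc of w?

s4

State sequence: s0 -d-> s1 -d-> s2 -d-> s1 -d-> s2 -c-> s0 -d-> s1 -c-> s4

After reading 7 characters, A is in state s4.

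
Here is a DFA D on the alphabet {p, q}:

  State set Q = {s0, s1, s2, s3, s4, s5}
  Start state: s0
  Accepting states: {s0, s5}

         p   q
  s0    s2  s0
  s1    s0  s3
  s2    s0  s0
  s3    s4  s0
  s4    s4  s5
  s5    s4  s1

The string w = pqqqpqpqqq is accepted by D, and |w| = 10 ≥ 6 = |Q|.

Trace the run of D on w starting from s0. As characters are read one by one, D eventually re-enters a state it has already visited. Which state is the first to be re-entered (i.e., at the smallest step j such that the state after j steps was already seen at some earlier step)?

Run of D on w = p q q q p q p q q q:
  step 0: s0  (start)
  step 1: s2  (read p: s0→s2)
  step 2: s0  (read q: s2→s0)   ← first repeat (s0 seen earlier)
  step 3: s0  (read q: s0→s0)
  step 4: s0  (read q: s0→s0)
  step 5: s2  (read p: s0→s2)
  step 6: s0  (read q: s2→s0)
  step 7: s2  (read p: s0→s2)
  step 8: s0  (read q: s2→s0)
  step 9: s0  (read q: s0→s0)
  step 10: s0  (read q: s0→s0)

The earliest repeat is at step j = 2: D is in s0, which it already visited at step i = 0.

s0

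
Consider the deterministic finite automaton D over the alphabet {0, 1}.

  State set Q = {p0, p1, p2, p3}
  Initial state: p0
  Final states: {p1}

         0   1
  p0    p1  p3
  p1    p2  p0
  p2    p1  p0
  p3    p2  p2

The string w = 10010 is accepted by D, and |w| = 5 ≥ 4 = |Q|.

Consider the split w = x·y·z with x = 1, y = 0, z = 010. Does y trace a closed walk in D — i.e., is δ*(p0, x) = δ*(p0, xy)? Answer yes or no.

Run of D on the first 2 characters of w = 1 0:
  step 0: p0  (start)
  step 1: p3  (read 1: p0→p3)
  step 2: p2  (read 0: p3→p2)

After x (step 1): p3. After xy (step 2): p2.
They differ (p3 ≠ p2), so y is not a cycle from the state after x; this split is not the one the pumping-lemma construction produces, and pumping y need not keep the string in L(D).

no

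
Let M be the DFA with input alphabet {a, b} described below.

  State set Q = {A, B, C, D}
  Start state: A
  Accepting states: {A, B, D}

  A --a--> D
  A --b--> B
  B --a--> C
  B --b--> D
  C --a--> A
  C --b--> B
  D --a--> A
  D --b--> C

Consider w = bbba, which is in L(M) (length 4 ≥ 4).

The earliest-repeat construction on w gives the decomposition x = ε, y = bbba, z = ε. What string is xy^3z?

xy^3z = ε·bbba·bbba·bbba·ε = bbbabbbabbba.
Reading y = bbba takes M from A back to A, so after x·y·y·y the machine is still in A, and z then leads to the accepting state A. Hence bbbabbbabbba ∈ L(M).

bbbabbbabbba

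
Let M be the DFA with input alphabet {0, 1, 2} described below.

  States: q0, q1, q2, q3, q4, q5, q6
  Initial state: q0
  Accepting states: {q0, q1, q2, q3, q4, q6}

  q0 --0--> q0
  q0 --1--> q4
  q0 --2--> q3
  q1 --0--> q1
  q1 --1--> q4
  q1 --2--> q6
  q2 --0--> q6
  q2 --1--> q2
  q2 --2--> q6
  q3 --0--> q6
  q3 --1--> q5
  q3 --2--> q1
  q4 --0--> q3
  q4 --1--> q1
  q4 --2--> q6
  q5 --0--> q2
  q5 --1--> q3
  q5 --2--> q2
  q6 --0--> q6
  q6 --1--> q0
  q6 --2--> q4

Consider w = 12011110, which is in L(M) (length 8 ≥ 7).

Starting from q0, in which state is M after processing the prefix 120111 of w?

q1

Run of M on the first 6 characters of w = 1 2 0 1 1 1:
  step 0: q0  (start)
  step 1: q4  (read 1: q0→q4)
  step 2: q6  (read 2: q4→q6)
  step 3: q6  (read 0: q6→q6)
  step 4: q0  (read 1: q6→q0)
  step 5: q4  (read 1: q0→q4)
  step 6: q1  (read 1: q4→q1)

After reading 6 characters, M is in state q1.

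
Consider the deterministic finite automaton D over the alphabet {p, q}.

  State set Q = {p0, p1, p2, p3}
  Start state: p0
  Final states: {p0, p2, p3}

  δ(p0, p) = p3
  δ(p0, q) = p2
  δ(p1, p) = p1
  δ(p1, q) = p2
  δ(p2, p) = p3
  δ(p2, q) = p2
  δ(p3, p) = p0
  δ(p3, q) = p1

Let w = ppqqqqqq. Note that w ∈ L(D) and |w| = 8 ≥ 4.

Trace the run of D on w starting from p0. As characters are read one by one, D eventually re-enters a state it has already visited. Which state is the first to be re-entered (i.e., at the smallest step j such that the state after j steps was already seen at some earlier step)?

p0

State sequence: p0 -p-> p3 -p-> p0 -q-> p2 -q-> p2 -q-> p2 -q-> p2 -q-> p2 -q-> p2
First repeat at step 2: p0 was already visited.

The earliest repeat is at step j = 2: D is in p0, which it already visited at step i = 0.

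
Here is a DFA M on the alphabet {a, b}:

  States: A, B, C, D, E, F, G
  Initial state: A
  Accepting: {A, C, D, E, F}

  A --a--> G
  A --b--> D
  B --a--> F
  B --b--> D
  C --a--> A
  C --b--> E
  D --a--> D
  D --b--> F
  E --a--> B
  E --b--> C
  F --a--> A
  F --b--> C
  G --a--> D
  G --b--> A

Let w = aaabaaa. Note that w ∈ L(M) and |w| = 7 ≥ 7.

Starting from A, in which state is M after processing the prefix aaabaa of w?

State sequence: A -a-> G -a-> D -a-> D -b-> F -a-> A -a-> G

After reading 6 characters, M is in state G.
(This kind of state-tracing is the core of the pumping-lemma construction: with 7 states, pigeonhole forces a repeat within the first 7 steps.)

G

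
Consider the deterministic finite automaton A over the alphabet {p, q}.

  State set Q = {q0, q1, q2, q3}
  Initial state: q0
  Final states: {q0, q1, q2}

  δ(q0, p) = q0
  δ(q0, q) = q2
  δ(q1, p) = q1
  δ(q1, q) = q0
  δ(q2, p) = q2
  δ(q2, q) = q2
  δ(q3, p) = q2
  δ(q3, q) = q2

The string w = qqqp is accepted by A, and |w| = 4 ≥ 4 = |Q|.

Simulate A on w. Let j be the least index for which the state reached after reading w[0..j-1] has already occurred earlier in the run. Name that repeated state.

q2

State sequence: q0 -q-> q2 -q-> q2 -q-> q2 -p-> q2
First repeat at step 2: q2 was already visited.

The earliest repeat is at step j = 2: A is in q2, which it already visited at step i = 1.
With |Q| = 4, pigeonhole forces a state repeat no later than step 4; the substring read between the first and second visits to that state can be pumped.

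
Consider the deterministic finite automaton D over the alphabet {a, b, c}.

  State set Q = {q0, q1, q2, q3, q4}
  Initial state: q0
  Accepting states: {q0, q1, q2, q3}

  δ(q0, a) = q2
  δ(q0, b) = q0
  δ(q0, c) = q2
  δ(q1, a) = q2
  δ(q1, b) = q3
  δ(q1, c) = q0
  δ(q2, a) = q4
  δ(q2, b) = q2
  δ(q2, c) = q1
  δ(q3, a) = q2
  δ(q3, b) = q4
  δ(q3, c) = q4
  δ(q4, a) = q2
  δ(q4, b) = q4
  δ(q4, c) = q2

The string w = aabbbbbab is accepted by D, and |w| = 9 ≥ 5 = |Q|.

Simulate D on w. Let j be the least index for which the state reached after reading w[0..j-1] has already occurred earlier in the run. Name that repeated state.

Run of D on w = a a b b b b b a b:
  step 0: q0  (start)
  step 1: q2  (read a: q0→q2)
  step 2: q4  (read a: q2→q4)
  step 3: q4  (read b: q4→q4)   ← first repeat (q4 seen earlier)
  step 4: q4  (read b: q4→q4)
  step 5: q4  (read b: q4→q4)
  step 6: q4  (read b: q4→q4)
  step 7: q4  (read b: q4→q4)
  step 8: q2  (read a: q4→q2)
  step 9: q2  (read b: q2→q2)

The earliest repeat is at step j = 3: D is in q4, which it already visited at step i = 2.
With |Q| = 5, pigeonhole forces a state repeat no later than step 5; the substring read between the first and second visits to that state can be pumped.

q4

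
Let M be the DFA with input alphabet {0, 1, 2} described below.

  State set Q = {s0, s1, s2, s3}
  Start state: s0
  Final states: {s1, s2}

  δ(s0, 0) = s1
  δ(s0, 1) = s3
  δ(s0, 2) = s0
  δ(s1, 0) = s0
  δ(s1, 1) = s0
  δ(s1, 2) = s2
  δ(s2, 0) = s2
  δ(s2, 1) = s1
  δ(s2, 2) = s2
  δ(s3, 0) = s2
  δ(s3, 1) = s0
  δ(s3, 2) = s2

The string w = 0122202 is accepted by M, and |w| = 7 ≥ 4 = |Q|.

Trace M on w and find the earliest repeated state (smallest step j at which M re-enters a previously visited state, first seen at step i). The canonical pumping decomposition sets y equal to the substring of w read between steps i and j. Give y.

01

Run of M on w = 0 1 2 2 2 0 2:
  step 0: s0  (start)
  step 1: s1  (read 0: s0→s1)
  step 2: s0  (read 1: s1→s0)   ← first repeat (s0 seen earlier)
  step 3: s0  (read 2: s0→s0)
  step 4: s0  (read 2: s0→s0)
  step 5: s0  (read 2: s0→s0)
  step 6: s1  (read 0: s0→s1)
  step 7: s2  (read 2: s1→s2)

So i = 0, j = 2, giving x = w[0:0] = ε, y = w[0:2] = 01, z = w[2:7] = 22202.
Check: |xy| = 2 ≤ 4 and |y| = 2 ≥ 1. Reading y takes M from s0 back to s0, so every xyⁱz is accepted.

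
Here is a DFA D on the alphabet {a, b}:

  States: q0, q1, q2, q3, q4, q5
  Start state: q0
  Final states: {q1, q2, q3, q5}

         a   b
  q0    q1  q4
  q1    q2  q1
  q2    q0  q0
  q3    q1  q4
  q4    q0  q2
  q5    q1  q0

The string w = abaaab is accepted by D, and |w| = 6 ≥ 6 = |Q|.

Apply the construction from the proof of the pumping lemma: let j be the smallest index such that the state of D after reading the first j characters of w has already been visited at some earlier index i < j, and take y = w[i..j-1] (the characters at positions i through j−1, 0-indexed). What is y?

b

State sequence: q0 -a-> q1 -b-> q1 -a-> q2 -a-> q0 -a-> q1 -b-> q1
First repeat at step 2: q1 was already visited.

So i = 1, j = 2, giving x = w[0:1] = a, y = w[1:2] = b, z = w[2:6] = aaab.
Check: |xy| = 2 ≤ 6 and |y| = 1 ≥ 1. Reading y takes D from q1 back to q1, so every xyⁱz is accepted.
Since D has 6 states, any run of length ≥ 6 visits 6+1 states, so by pigeonhole some state repeats within the first 6 steps — that repeat gives the pumpable loop.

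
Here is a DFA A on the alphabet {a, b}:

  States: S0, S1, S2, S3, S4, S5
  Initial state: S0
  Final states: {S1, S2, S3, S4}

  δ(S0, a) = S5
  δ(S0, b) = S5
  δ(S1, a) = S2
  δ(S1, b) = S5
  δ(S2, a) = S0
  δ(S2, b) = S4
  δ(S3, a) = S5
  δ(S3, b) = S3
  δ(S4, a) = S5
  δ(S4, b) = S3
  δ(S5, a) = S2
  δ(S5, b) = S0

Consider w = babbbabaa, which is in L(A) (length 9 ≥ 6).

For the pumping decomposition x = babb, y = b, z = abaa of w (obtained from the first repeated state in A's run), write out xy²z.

xy^2z = babb·b·b·abaa = babbbbabaa.
Reading y = b takes A from S3 back to S3, so after x·y·y the machine is still in S3, and z then leads to the accepting state S2. Hence babbbbabaa ∈ L(A).

babbbbabaa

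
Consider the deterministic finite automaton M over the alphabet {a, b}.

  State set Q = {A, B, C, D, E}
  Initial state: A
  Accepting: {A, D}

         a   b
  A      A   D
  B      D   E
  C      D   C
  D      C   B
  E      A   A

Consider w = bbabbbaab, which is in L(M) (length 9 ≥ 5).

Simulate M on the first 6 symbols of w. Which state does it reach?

A

Run of M on the first 6 characters of w = b b a b b b:
  step 0: A  (start)
  step 1: D  (read b: A→D)
  step 2: B  (read b: D→B)
  step 3: D  (read a: B→D)
  step 4: B  (read b: D→B)
  step 5: E  (read b: B→E)
  step 6: A  (read b: E→A)

After reading 6 characters, M is in state A.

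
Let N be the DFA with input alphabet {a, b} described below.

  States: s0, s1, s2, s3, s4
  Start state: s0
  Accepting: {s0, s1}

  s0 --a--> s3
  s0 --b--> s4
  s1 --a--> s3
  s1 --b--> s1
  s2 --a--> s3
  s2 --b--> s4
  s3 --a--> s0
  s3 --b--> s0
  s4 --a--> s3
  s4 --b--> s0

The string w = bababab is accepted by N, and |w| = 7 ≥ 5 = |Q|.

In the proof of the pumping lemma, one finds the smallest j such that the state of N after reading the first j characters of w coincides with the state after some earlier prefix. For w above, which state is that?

s0

Run of N on w = b a b a b a b:
  step 0: s0  (start)
  step 1: s4  (read b: s0→s4)
  step 2: s3  (read a: s4→s3)
  step 3: s0  (read b: s3→s0)   ← first repeat (s0 seen earlier)
  step 4: s3  (read a: s0→s3)
  step 5: s0  (read b: s3→s0)
  step 6: s3  (read a: s0→s3)
  step 7: s0  (read b: s3→s0)

The earliest repeat is at step j = 3: N is in s0, which it already visited at step i = 0.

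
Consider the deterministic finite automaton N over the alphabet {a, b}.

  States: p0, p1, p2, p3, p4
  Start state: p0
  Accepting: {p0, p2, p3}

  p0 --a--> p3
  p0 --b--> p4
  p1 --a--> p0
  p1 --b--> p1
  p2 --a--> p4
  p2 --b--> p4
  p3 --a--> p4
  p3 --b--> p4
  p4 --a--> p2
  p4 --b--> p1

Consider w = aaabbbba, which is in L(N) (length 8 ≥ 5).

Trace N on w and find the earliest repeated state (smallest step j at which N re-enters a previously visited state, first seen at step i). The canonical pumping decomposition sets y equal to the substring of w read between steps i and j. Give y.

ab

State sequence: p0 -a-> p3 -a-> p4 -a-> p2 -b-> p4 -b-> p1 -b-> p1 -b-> p1 -a-> p0
First repeat at step 4: p4 was already visited.

So i = 2, j = 4, giving x = w[0:2] = aa, y = w[2:4] = ab, z = w[4:8] = bbba.
Check: |xy| = 4 ≤ 5 and |y| = 2 ≥ 1. Reading y takes N from p4 back to p4, so every xyⁱz is accepted.
Since N has 5 states, any run of length ≥ 5 visits 5+1 states, so by pigeonhole some state repeats within the first 5 steps — that repeat gives the pumpable loop.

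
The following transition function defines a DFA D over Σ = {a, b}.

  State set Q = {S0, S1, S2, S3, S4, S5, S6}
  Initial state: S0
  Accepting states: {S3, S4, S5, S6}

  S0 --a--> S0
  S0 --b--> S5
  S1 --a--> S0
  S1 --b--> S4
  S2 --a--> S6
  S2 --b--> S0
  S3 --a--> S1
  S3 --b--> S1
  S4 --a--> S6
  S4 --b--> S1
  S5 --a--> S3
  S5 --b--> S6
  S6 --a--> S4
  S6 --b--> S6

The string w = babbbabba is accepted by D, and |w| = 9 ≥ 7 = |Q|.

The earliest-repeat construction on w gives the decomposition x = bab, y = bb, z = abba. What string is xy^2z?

babbbbbabba

xy^2z = bab·bb·bb·abba = babbbbbabba.
Reading y = bb takes D from S1 back to S1, so after x·y·y the machine is still in S1, and z then leads to the accepting state S4. Hence babbbbbabba ∈ L(D).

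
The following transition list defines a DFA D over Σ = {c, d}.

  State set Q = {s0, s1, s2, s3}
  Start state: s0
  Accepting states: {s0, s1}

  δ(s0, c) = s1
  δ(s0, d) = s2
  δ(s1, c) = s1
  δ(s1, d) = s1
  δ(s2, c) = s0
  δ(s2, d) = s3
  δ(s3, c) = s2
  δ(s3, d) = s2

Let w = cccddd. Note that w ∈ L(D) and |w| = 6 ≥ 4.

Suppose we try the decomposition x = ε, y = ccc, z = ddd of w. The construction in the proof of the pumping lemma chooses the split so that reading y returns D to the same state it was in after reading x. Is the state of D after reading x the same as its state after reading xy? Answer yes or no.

no

State sequence: s0 -c-> s1 -c-> s1 -c-> s1

After x (step 0): s0. After xy (step 3): s1.
They differ (s0 ≠ s1), so y is not a cycle from the state after x; this split is not the one the pumping-lemma construction produces, and pumping y need not keep the string in L(D).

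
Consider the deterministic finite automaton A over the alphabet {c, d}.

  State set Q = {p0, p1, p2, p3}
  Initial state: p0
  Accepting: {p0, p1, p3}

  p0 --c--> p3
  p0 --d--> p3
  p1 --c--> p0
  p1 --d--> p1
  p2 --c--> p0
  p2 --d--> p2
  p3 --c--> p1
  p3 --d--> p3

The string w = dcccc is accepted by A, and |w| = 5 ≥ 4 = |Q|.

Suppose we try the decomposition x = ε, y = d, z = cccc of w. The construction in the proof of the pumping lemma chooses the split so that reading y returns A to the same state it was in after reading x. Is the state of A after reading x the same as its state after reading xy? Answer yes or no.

no

State sequence: p0 -d-> p3

After x (step 0): p0. After xy (step 1): p3.
They differ (p0 ≠ p3), so y is not a cycle from the state after x; this split is not the one the pumping-lemma construction produces, and pumping y need not keep the string in L(A).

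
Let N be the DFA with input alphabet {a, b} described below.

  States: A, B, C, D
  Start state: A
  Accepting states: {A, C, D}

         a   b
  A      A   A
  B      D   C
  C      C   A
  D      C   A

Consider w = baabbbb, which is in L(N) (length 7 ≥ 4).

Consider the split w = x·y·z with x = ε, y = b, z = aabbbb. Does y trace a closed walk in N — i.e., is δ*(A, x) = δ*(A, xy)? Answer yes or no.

yes

State sequence: A -b-> A

After x (step 0): A. After xy (step 1): A.
They match, so y = b drives N around a cycle from A back to itself; pumping y any number of times keeps N in A before reading z, and xyⁱz ∈ L(N) for every i ≥ 0.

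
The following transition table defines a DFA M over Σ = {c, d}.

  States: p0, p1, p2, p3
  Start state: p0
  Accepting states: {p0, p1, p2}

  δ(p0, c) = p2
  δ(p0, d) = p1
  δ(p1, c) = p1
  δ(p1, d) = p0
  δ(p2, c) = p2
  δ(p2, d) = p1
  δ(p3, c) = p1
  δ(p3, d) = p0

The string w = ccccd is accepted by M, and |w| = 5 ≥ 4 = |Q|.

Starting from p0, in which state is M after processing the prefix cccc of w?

p2

State sequence: p0 -c-> p2 -c-> p2 -c-> p2 -c-> p2

After reading 4 characters, M is in state p2.
(This kind of state-tracing is the core of the pumping-lemma construction: with 4 states, pigeonhole forces a repeat within the first 4 steps.)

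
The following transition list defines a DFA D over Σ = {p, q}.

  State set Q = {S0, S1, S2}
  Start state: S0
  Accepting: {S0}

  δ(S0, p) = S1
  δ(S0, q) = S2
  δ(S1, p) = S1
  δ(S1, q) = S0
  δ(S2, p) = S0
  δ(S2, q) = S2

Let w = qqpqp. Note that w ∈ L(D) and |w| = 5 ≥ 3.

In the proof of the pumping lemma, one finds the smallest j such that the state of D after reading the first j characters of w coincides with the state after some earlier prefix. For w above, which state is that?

State sequence: S0 -q-> S2 -q-> S2 -p-> S0 -q-> S2 -p-> S0
First repeat at step 2: S2 was already visited.

The earliest repeat is at step j = 2: D is in S2, which it already visited at step i = 1.

S2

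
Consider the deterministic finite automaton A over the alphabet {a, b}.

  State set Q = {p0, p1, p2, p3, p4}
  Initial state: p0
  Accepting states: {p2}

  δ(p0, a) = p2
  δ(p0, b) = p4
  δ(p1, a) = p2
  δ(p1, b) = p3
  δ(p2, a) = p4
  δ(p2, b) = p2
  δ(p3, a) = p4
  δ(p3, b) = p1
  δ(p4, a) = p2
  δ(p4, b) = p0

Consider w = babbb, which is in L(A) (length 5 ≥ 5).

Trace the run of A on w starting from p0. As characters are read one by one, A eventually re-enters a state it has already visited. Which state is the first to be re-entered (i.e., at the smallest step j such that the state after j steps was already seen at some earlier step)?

State sequence: p0 -b-> p4 -a-> p2 -b-> p2 -b-> p2 -b-> p2
First repeat at step 3: p2 was already visited.

The earliest repeat is at step j = 3: A is in p2, which it already visited at step i = 2.
With |Q| = 5, pigeonhole forces a state repeat no later than step 5; the substring read between the first and second visits to that state can be pumped.

p2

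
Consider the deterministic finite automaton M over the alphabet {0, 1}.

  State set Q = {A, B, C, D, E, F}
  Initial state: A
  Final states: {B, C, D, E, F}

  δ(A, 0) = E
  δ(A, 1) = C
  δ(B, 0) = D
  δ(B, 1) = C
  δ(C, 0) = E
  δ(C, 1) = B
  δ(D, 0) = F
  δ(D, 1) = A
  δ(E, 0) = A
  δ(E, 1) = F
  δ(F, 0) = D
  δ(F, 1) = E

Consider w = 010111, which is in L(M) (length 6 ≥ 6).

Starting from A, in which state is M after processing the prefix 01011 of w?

C

State sequence: A -0-> E -1-> F -0-> D -1-> A -1-> C

After reading 5 characters, M is in state C.
(This kind of state-tracing is the core of the pumping-lemma construction: with 6 states, pigeonhole forces a repeat within the first 6 steps.)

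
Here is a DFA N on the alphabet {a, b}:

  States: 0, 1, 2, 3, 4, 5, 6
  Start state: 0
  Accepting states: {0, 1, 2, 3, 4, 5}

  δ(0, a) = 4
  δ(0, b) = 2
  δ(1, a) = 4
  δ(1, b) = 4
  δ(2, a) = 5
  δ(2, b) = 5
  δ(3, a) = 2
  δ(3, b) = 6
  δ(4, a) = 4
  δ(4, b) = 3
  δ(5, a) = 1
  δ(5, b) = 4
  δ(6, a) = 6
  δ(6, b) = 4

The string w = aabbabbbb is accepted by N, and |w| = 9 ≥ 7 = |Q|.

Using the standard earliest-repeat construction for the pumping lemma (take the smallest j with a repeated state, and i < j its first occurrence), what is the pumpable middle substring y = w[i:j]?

State sequence: 0 -a-> 4 -a-> 4 -b-> 3 -b-> 6 -a-> 6 -b-> 4 -b-> 3 -b-> 6 -b-> 4
First repeat at step 2: 4 was already visited.

So i = 1, j = 2, giving x = w[0:1] = a, y = w[1:2] = a, z = w[2:9] = bbabbbb.
Check: |xy| = 2 ≤ 7 and |y| = 1 ≥ 1. Reading y takes N from 4 back to 4, so every xyⁱz is accepted.
Pumping length from the standard proof: p = 7 (the number of states). The repeated state found above gives |xy| = j ≤ 7 and |y| = j − i ≥ 1.

a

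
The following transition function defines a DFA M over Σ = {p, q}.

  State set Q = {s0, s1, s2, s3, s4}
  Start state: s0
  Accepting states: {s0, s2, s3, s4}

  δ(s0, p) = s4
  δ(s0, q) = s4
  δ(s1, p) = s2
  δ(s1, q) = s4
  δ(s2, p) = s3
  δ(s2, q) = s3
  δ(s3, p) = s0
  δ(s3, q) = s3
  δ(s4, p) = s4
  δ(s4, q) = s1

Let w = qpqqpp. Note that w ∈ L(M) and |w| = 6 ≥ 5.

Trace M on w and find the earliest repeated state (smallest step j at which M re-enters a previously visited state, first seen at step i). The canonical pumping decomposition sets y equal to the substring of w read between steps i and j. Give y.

p

Run of M on w = q p q q p p:
  step 0: s0  (start)
  step 1: s4  (read q: s0→s4)
  step 2: s4  (read p: s4→s4)   ← first repeat (s4 seen earlier)
  step 3: s1  (read q: s4→s1)
  step 4: s4  (read q: s1→s4)
  step 5: s4  (read p: s4→s4)
  step 6: s4  (read p: s4→s4)

So i = 1, j = 2, giving x = w[0:1] = q, y = w[1:2] = p, z = w[2:6] = qqpp.
Check: |xy| = 2 ≤ 5 and |y| = 1 ≥ 1. Reading y takes M from s4 back to s4, so every xyⁱz is accepted.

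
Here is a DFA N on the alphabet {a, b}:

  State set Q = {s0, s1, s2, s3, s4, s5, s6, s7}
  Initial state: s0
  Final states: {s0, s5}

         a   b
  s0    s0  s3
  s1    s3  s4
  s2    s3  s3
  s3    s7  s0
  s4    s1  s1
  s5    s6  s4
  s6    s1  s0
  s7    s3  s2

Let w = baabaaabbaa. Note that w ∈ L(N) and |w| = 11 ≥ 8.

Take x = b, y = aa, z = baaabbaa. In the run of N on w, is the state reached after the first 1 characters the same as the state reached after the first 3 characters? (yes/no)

yes

State sequence: s0 -b-> s3 -a-> s7 -a-> s3

After x (step 1): s3. After xy (step 3): s3.
They match, so y = aa drives N around a cycle from s3 back to itself; pumping y any number of times keeps N in s3 before reading z, and xyⁱz ∈ L(N) for every i ≥ 0.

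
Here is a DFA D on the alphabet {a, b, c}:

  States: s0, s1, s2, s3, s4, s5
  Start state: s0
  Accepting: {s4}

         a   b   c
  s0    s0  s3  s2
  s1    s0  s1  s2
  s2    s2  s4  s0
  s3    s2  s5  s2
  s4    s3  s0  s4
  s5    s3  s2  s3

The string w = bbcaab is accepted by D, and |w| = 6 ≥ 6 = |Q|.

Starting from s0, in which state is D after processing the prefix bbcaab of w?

s4

State sequence: s0 -b-> s3 -b-> s5 -c-> s3 -a-> s2 -a-> s2 -b-> s4

After reading 6 characters, D is in state s4.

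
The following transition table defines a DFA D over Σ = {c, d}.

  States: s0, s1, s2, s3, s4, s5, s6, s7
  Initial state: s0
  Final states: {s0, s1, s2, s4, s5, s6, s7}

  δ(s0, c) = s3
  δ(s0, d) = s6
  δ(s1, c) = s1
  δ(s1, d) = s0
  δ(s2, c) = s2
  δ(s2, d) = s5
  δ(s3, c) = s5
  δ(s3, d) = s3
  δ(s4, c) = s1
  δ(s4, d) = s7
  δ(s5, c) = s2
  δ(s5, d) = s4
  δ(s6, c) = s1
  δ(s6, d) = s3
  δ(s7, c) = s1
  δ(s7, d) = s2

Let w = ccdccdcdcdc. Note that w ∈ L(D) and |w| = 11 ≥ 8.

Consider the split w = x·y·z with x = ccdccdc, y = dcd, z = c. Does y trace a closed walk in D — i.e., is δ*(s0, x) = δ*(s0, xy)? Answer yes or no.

no

Run of D on the first 10 characters of w = c c d c c d c d c d:
  step 0: s0  (start)
  step 1: s3  (read c: s0→s3)
  step 2: s5  (read c: s3→s5)
  step 3: s4  (read d: s5→s4)
  step 4: s1  (read c: s4→s1)
  step 5: s1  (read c: s1→s1)
  step 6: s0  (read d: s1→s0)
  step 7: s3  (read c: s0→s3)
  step 8: s3  (read d: s3→s3)
  step 9: s5  (read c: s3→s5)
  step 10: s4  (read d: s5→s4)

After x (step 7): s3. After xy (step 10): s4.
They differ (s3 ≠ s4), so y is not a cycle from the state after x; this split is not the one the pumping-lemma construction produces, and pumping y need not keep the string in L(D).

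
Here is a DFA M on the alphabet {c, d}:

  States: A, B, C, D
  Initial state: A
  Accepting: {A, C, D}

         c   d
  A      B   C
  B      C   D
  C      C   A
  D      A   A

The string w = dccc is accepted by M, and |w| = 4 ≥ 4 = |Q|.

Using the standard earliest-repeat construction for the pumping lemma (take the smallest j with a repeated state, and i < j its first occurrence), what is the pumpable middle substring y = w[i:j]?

State sequence: A -d-> C -c-> C -c-> C -c-> C
First repeat at step 2: C was already visited.

So i = 1, j = 2, giving x = w[0:1] = d, y = w[1:2] = c, z = w[2:4] = cc.
Check: |xy| = 2 ≤ 4 and |y| = 1 ≥ 1. Reading y takes M from C back to C, so every xyⁱz is accepted.
The DFA has 4 states, so the proof of the pumping lemma guarantees a repeated state among the first 4+1 visited; the segment between the two visits is the pumpable y.

c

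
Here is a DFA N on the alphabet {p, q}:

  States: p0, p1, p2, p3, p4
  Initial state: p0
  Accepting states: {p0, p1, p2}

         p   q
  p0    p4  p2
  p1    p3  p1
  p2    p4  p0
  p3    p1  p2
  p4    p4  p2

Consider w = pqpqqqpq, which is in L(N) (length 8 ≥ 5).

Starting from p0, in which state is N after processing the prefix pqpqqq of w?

p2

Run of N on the first 6 characters of w = p q p q q q:
  step 0: p0  (start)
  step 1: p4  (read p: p0→p4)
  step 2: p2  (read q: p4→p2)
  step 3: p4  (read p: p2→p4)
  step 4: p2  (read q: p4→p2)
  step 5: p0  (read q: p2→p0)
  step 6: p2  (read q: p0→p2)

After reading 6 characters, N is in state p2.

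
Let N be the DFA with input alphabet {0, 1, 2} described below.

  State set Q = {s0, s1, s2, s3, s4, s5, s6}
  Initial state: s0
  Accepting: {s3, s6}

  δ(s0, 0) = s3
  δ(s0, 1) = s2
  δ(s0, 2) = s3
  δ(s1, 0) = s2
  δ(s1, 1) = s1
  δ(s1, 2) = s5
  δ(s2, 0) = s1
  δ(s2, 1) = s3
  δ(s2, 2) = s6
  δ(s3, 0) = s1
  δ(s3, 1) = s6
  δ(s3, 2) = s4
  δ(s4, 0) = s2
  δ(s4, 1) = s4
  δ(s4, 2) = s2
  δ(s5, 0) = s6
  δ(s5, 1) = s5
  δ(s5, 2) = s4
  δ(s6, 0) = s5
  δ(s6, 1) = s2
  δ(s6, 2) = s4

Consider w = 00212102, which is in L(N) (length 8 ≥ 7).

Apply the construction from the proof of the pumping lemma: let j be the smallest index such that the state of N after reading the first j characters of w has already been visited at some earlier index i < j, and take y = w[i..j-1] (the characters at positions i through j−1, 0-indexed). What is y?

1

State sequence: s0 -0-> s3 -0-> s1 -2-> s5 -1-> s5 -2-> s4 -1-> s4 -0-> s2 -2-> s6
First repeat at step 4: s5 was already visited.

So i = 3, j = 4, giving x = w[0:3] = 002, y = w[3:4] = 1, z = w[4:8] = 2102.
Check: |xy| = 4 ≤ 7 and |y| = 1 ≥ 1. Reading y takes N from s5 back to s5, so every xyⁱz is accepted.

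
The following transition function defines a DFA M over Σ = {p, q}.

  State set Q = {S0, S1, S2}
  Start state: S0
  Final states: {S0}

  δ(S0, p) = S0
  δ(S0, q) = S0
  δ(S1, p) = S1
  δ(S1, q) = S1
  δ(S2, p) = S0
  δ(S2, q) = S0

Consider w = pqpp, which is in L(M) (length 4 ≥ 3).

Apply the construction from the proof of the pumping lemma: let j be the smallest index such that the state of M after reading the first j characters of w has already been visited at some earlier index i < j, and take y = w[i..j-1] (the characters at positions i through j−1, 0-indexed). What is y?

Run of M on w = p q p p:
  step 0: S0  (start)
  step 1: S0  (read p: S0→S0)   ← first repeat (S0 seen earlier)
  step 2: S0  (read q: S0→S0)
  step 3: S0  (read p: S0→S0)
  step 4: S0  (read p: S0→S0)

So i = 0, j = 1, giving x = w[0:0] = ε, y = w[0:1] = p, z = w[1:4] = qpp.
Check: |xy| = 1 ≤ 3 and |y| = 1 ≥ 1. Reading y takes M from S0 back to S0, so every xyⁱz is accepted.
With |Q| = 3, pigeonhole forces a state repeat no later than step 3; the substring read between the first and second visits to that state can be pumped.

p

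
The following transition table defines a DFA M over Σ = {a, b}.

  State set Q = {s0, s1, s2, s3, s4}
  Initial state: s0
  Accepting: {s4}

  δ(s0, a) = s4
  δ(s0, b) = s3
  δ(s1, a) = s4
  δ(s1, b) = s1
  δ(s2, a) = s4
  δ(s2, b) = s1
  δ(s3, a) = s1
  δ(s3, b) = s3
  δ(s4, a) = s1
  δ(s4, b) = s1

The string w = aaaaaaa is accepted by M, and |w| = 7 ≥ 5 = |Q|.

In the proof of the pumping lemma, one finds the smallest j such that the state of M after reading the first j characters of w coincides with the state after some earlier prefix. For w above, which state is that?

State sequence: s0 -a-> s4 -a-> s1 -a-> s4 -a-> s1 -a-> s4 -a-> s1 -a-> s4
First repeat at step 3: s4 was already visited.

The earliest repeat is at step j = 3: M is in s4, which it already visited at step i = 1.
With |Q| = 5, pigeonhole forces a state repeat no later than step 5; the substring read between the first and second visits to that state can be pumped.

s4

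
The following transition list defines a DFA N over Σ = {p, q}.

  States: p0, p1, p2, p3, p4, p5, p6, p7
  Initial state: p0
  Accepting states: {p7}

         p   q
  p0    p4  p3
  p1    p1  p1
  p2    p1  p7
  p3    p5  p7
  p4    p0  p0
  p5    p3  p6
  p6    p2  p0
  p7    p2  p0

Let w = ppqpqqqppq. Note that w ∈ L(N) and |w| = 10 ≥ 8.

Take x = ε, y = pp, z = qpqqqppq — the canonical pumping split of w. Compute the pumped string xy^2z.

xy^2z = ε·pp·pp·qpqqqppq = ppppqpqqqppq.
Reading y = pp takes N from p0 back to p0, so after x·y·y the machine is still in p0, and z then leads to the accepting state p7. Hence ppppqpqqqppq ∈ L(N).

ppppqpqqqppq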